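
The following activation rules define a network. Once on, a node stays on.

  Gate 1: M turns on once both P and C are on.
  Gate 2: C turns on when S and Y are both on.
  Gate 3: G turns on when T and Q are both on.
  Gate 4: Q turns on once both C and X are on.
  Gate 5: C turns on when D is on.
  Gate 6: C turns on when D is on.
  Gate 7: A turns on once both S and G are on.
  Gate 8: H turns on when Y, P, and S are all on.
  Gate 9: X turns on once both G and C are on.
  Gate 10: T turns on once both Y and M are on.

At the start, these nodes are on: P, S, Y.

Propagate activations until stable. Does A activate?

A would need S and G (Gate 7), but G never turns on.

No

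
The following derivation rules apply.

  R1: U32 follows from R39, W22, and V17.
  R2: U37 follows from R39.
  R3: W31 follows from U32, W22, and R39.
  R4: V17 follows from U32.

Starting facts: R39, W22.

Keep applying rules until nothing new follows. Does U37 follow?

Yes

From R39, R2 gives U37.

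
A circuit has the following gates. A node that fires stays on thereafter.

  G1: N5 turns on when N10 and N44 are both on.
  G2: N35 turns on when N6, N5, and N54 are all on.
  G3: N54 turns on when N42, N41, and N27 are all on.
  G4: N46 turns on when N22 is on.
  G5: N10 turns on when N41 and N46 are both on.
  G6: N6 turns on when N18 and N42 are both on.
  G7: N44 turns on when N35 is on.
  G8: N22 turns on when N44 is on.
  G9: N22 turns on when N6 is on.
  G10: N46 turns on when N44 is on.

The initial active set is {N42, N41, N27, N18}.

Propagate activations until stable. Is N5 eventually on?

No

N5 would need N10 and N44 (G1), but N44 never turns on.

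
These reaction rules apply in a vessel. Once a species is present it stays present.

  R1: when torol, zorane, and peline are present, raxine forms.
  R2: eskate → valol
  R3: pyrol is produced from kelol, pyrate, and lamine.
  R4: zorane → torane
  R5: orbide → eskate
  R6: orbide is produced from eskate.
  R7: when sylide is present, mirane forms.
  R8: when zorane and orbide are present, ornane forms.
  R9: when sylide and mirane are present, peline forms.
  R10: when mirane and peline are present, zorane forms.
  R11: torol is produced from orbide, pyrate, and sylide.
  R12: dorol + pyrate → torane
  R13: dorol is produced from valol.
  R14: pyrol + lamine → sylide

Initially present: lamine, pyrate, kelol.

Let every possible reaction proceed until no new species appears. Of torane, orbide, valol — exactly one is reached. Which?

kelol, pyrate, and lamine present → pyrol forms (R3).
pyrol and lamine present → sylide forms (R14).
sylide present → mirane forms (R7).
sylide and mirane present → peline forms (R9).
mirane and peline present → zorane forms (R10).
zorane present → torane forms (R4).
valol would need eskate (R2), but eskate never forms. orbide would need eskate (R6), but eskate never forms.

torane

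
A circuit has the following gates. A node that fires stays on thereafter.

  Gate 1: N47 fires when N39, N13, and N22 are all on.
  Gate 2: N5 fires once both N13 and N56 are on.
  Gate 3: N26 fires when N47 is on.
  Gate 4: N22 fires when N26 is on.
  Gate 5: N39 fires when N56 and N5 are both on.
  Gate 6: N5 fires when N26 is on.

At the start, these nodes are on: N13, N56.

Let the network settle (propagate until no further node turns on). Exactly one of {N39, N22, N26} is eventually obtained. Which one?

Gate 2: N13 and N56 on → N5 on.
N56 and N5 are on, so N39 fires (Gate 5).
N26 would need N47 (Gate 3), but N47 never turns on. N22 would need N26 (Gate 4), but N26 never turns on.

N39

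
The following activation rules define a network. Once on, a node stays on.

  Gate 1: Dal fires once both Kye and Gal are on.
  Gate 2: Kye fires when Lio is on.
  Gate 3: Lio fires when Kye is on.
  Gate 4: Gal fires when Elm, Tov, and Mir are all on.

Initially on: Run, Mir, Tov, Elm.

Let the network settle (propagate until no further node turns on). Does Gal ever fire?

Yes

Gate 4: Elm, Tov, and Mir on → Gal on.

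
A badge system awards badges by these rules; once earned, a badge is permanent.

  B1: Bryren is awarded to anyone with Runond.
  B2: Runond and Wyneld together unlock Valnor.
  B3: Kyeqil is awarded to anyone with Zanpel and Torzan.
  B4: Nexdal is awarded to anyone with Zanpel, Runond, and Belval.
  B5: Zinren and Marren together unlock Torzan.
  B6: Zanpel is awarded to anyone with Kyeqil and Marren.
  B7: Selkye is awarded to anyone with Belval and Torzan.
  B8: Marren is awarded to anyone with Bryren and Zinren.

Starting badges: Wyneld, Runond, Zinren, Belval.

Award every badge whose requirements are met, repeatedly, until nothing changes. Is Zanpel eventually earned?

Zanpel would need Kyeqil and Marren (B6), but Kyeqil is never earned.

No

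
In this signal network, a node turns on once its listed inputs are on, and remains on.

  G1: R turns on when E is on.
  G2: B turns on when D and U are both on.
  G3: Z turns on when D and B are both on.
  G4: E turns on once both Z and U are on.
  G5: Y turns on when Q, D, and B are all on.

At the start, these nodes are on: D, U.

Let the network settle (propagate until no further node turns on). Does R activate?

G2: D and U on → B on.
D and B are on, so Z turns on (G3).
Z and U are on, so E turns on (G4).
G1: E on → R on.

Yes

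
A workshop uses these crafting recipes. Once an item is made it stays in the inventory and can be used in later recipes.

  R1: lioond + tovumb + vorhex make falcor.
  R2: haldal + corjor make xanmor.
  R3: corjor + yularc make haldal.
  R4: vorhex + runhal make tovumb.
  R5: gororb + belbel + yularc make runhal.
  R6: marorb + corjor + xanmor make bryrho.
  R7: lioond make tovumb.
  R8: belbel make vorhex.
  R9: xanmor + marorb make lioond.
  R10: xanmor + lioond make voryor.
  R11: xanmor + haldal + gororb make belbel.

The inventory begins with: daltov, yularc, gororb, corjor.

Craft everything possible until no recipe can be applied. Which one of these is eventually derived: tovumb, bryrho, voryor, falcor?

Using R3, corjor and yularc make haldal.
Using R2, haldal and corjor make xanmor.
xanmor + haldal + gororb → belbel (R11).
gororb + belbel + yularc → runhal (R5).
belbel → vorhex (R8).
Using R4, vorhex and runhal make tovumb.
falcor would need lioond, tovumb, and vorhex (R1), but lioond is never obtained. bryrho would need marorb, corjor, and xanmor (R6), but marorb is never obtained. voryor would need xanmor and lioond (R10), but lioond is never obtained.

tovumb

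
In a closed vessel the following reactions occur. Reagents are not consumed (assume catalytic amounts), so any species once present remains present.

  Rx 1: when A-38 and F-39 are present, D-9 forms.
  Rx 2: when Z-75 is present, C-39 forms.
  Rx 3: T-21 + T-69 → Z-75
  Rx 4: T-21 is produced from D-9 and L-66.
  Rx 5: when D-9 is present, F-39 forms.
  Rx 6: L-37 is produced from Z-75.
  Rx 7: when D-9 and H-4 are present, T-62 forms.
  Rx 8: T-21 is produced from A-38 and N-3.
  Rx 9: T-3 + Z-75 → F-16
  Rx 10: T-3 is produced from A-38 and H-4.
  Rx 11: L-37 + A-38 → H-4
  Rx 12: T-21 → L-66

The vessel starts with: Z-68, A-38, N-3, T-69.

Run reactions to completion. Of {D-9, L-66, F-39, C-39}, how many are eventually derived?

A-38 and N-3 present → T-21 forms (Rx 8).
T-21 and T-69 present → Z-75 forms (Rx 3).
T-21 present → L-66 forms (Rx 12).
Z-75 present → C-39 forms (Rx 2).
D-9 would need A-38 and F-39 (Rx 1), but F-39 never forms.
L-66: reached.
F-39 would need D-9 (Rx 5), but D-9 never forms.
C-39: reached.
Reached: L-66 and C-39 — 2 of the 4.

2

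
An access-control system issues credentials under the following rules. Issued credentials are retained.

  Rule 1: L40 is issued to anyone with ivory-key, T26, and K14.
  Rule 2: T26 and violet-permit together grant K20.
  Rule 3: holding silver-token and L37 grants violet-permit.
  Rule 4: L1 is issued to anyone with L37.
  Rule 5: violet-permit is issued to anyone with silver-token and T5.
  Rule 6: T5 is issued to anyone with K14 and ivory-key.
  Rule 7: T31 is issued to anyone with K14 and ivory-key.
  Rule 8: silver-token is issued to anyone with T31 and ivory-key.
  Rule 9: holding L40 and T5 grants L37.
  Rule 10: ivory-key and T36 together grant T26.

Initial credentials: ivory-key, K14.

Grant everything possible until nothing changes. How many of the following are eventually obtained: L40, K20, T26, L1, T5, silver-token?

2

Holding K14 and ivory-key grants T5 (Rule 6).
Holding K14 and ivory-key grants T31 (Rule 7).
Holding T31 and ivory-key grants silver-token (Rule 8).
L40 would need ivory-key, T26, and K14 (Rule 1), but T26 is never granted.
K20 would need T26 and violet-permit (Rule 2), but T26 is never granted.
T26 would need ivory-key and T36 (Rule 10), but T36 is never granted.
L1 would need L37 (Rule 4), but L37 is never granted.
T5: reached.
silver-token: reached.
Reached: T5 and silver-token — 2 of the 6.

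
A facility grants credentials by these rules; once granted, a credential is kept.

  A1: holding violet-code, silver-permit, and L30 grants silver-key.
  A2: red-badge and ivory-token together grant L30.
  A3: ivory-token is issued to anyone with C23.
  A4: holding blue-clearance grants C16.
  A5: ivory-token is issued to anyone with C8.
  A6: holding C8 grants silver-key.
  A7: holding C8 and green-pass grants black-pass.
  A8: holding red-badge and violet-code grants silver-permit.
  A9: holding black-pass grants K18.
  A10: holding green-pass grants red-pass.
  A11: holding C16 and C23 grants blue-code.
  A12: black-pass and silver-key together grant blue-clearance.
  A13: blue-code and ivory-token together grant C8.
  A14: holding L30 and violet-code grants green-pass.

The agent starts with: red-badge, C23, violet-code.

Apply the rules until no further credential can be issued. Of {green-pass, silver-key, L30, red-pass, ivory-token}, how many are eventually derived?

Holding C23 grants ivory-token (A3).
Holding red-badge and violet-code grants silver-permit (A8).
Holding red-badge and ivory-token grants L30 (A2).
Holding L30 and violet-code grants green-pass (A14).
Holding violet-code, silver-permit, and L30 grants silver-key (A1).
Holding green-pass grants red-pass (A10).
green-pass: reached.
silver-key: reached.
L30: reached.
red-pass: reached.
ivory-token: reached.
All 5 are reached.

5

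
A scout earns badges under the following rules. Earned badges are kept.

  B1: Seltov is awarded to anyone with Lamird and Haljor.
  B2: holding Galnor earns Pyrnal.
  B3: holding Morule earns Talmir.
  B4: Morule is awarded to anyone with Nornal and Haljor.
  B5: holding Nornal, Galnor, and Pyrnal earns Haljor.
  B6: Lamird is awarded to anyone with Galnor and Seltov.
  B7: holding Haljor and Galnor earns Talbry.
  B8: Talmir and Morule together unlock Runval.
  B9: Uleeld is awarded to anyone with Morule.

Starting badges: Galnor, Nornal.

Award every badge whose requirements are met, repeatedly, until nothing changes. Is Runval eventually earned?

Yes

With Galnor, Pyrnal is earned (B2).
With Nornal, Galnor, and Pyrnal, Haljor is earned (B5).
With Nornal and Haljor, Morule is earned (B4).
With Morule, Talmir is earned (B3).
With Talmir and Morule, Runval is earned (B8).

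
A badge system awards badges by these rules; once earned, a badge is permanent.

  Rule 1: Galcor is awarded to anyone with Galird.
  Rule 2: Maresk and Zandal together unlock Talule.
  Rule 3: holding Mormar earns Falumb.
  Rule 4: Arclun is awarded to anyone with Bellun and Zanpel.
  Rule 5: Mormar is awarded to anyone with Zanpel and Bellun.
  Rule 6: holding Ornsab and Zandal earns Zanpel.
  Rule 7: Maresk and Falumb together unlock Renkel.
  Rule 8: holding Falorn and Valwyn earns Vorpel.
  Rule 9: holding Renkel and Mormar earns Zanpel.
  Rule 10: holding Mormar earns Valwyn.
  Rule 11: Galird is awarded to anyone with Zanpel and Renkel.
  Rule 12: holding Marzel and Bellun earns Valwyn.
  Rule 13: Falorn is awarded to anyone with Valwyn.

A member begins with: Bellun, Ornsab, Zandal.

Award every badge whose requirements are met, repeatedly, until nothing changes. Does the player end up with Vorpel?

With Ornsab and Zandal, Zanpel is earned (Rule 6).
With Zanpel and Bellun, Mormar is earned (Rule 5).
With Mormar, Valwyn is earned (Rule 10).
With Valwyn, Falorn is earned (Rule 13).
With Falorn and Valwyn, Vorpel is earned (Rule 8).

Yes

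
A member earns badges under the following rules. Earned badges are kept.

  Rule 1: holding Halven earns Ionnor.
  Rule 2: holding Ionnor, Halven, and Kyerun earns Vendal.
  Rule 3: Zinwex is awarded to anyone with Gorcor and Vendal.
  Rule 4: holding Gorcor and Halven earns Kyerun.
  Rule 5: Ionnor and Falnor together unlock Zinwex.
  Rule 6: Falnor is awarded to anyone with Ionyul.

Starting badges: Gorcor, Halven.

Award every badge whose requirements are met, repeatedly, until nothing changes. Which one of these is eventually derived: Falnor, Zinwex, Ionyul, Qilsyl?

With Halven, Ionnor is earned (Rule 1).
With Gorcor and Halven, Kyerun is earned (Rule 4).
With Ionnor, Halven, and Kyerun, Vendal is earned (Rule 2).
With Gorcor and Vendal, Zinwex is earned (Rule 3).
Falnor would need Ionyul (Rule 6), but Ionyul is never earned. No rule produces Qilsyl, and it is not given. No rule produces Ionyul, and it is not given.

Zinwex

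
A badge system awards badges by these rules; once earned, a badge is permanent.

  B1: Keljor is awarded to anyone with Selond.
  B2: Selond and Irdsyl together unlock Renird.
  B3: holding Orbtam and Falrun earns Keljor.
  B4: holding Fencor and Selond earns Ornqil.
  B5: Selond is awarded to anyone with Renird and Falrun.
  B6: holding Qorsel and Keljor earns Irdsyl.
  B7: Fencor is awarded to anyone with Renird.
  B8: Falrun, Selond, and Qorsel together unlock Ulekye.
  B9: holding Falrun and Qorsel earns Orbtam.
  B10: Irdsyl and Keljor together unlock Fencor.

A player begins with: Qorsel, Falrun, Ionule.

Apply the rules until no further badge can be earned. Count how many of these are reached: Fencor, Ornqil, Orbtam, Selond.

With Falrun and Qorsel, Orbtam is earned (B9).
With Orbtam and Falrun, Keljor is earned (B3).
With Qorsel and Keljor, Irdsyl is earned (B6).
With Irdsyl and Keljor, Fencor is earned (B10).
Fencor: reached.
Ornqil would need Fencor and Selond (B4), but Selond is never earned.
Orbtam: reached.
Selond would need Renird and Falrun (B5), but Renird is never earned.
Reached: Fencor and Orbtam — 2 of the 4.

2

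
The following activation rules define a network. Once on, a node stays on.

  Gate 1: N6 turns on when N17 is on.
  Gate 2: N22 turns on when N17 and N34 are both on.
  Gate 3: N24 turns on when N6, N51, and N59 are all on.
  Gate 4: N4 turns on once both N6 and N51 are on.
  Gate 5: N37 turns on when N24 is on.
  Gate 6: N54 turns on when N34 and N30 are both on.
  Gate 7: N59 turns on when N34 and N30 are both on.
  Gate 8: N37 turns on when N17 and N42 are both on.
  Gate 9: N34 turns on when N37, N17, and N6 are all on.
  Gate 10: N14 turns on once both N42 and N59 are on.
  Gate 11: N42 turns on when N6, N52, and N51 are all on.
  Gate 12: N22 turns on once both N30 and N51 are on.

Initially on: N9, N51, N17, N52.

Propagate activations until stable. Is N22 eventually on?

Gate 1: N17 on → N6 on.
N6, N52, and N51 are on, so N42 turns on (Gate 11).
N17 and N42 are on, so N37 turns on (Gate 8).
N37, N17, and N6 are on, so N34 turns on (Gate 9).
Gate 2: N17 and N34 on → N22 on.

Yes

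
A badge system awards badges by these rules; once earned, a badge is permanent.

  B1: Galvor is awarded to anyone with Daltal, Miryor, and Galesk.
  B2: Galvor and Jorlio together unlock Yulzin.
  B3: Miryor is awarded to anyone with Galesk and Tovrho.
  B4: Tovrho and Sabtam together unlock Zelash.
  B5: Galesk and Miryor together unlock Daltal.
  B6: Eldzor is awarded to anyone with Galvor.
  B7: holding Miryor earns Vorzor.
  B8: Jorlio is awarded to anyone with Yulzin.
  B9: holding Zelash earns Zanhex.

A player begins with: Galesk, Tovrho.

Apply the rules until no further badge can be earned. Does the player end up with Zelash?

No

Zelash would need Tovrho and Sabtam (B4), but Sabtam is never earned.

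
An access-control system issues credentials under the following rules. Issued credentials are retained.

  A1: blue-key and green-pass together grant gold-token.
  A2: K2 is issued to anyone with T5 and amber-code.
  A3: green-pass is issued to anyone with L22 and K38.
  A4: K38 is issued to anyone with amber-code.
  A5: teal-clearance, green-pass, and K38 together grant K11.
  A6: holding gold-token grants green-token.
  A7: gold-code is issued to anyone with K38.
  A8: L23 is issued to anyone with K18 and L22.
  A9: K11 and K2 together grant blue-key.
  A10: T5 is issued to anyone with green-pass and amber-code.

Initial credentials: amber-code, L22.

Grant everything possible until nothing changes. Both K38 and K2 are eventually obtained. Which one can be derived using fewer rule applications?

K38

K38: Holding amber-code grants K38 (A4). [1 rule application]
K2: Holding amber-code grants K38 (A4). Holding L22 and K38 grants green-pass (A3). Holding green-pass and amber-code grants T5 (A10). Holding T5 and amber-code grants K2 (A2). [4 rule applications]
K38 needs fewer.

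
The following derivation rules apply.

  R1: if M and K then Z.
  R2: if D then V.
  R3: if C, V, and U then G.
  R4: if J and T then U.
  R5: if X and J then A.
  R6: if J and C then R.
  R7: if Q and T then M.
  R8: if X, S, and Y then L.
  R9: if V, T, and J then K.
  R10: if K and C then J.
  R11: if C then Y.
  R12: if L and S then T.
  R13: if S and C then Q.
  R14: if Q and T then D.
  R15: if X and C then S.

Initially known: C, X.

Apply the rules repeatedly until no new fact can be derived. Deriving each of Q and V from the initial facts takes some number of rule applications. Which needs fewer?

Q

Q: From X and C, R15 gives S. S and C hold, so Q follows (R13). [2 rule applications]
V: From X and C, R15 gives S. From C, R11 gives Y. X, S, and Y hold, so L follows (R8). From S and C, R13 gives Q. L and S hold, so T follows (R12). Q and T hold, so D follows (R14). D holds, so V follows (R2). [7 rule applications]
Q needs fewer.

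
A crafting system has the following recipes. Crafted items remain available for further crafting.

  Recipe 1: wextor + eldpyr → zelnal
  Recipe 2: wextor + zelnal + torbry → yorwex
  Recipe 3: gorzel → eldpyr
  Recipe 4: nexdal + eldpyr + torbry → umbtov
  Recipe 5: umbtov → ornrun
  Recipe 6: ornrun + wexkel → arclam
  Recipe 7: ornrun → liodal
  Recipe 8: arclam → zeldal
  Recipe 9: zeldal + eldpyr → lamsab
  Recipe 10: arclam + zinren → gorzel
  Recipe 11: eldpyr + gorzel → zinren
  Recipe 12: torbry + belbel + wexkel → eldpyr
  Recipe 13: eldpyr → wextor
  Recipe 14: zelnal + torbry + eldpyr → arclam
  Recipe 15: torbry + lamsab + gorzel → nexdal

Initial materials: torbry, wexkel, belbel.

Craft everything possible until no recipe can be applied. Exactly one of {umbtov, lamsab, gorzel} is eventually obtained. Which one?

torbry + belbel + wexkel → eldpyr (Recipe 12).
Using Recipe 13, eldpyr makes wextor.
Using Recipe 1, wextor and eldpyr make zelnal.
zelnal + torbry + eldpyr → arclam (Recipe 14).
Using Recipe 8, arclam makes zeldal.
Using Recipe 9, zeldal and eldpyr make lamsab.
umbtov would need nexdal, eldpyr, and torbry (Recipe 4), but nexdal is never obtained. gorzel would need arclam and zinren (Recipe 10), but zinren is never obtained.

lamsab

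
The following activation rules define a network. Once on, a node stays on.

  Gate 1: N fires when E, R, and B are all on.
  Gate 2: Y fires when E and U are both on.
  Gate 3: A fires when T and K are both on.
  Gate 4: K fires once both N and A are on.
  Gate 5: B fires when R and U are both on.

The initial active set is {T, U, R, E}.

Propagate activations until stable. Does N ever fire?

Yes

Gate 5: R and U on → B on.
E, R, and B are on, so N fires (Gate 1).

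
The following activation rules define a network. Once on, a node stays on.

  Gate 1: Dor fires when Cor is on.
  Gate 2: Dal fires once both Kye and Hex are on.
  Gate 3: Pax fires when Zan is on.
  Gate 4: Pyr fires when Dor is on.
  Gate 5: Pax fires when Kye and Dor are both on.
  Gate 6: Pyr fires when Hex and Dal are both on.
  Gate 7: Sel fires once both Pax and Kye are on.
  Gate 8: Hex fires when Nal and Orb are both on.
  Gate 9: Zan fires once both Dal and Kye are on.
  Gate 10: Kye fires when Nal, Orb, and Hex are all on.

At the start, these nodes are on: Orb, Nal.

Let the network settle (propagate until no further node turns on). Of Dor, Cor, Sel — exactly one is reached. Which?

Nal and Orb are on, so Hex fires (Gate 8).
Nal, Orb, and Hex are on, so Kye fires (Gate 10).
Kye and Hex are on, so Dal fires (Gate 2).
Dal and Kye are on, so Zan fires (Gate 9).
Gate 3: Zan on → Pax on.
Pax and Kye are on, so Sel fires (Gate 7).
Dor would need Cor (Gate 1), but Cor never turns on. No rule produces Cor, and it is not given.

Sel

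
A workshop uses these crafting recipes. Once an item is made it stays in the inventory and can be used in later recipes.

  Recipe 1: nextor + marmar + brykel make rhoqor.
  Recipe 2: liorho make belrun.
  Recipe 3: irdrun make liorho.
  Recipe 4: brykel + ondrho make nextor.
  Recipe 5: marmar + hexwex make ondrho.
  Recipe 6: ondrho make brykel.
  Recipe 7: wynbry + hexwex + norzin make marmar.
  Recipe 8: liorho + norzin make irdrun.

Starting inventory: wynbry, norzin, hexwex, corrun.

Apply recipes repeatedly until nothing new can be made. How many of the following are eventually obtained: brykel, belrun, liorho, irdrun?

1

wynbry + hexwex + norzin → marmar (Recipe 7).
Using Recipe 5, marmar and hexwex make ondrho.
Using Recipe 6, ondrho makes brykel.
brykel: reached.
belrun would need liorho (Recipe 2), but liorho is never obtained.
liorho would need irdrun (Recipe 3), but irdrun is never obtained.
irdrun would need liorho and norzin (Recipe 8), but liorho is never obtained.
Reached: brykel — 1 of the 4.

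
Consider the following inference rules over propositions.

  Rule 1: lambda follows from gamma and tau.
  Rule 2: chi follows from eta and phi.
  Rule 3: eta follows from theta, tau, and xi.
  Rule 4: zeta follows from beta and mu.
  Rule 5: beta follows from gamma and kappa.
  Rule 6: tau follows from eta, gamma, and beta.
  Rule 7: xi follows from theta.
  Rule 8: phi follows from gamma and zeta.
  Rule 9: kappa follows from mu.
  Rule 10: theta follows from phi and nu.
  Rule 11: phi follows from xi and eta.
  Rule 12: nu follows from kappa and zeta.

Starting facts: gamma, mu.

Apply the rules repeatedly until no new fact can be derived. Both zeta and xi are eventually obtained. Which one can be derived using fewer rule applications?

zeta

zeta: mu holds, so kappa follows (Rule 9). gamma and kappa hold, so beta follows (Rule 5). From beta and mu, Rule 4 gives zeta. [3 rule applications]
xi: From mu, Rule 9 gives kappa. From gamma and kappa, Rule 5 gives beta. From beta and mu, Rule 4 gives zeta. From kappa and zeta, Rule 12 gives nu. From gamma and zeta, Rule 8 gives phi. From phi and nu, Rule 10 gives theta. From theta, Rule 7 gives xi. [7 rule applications]
zeta needs fewer.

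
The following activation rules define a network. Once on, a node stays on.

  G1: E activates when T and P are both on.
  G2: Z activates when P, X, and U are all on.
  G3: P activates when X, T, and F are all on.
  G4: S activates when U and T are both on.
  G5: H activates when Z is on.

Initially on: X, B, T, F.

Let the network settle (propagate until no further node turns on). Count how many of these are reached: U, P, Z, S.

1

G3: X, T, and F on → P on.
No rule produces U, and it is not given.
P: reached.
Z would need P, X, and U (G2), but U never turns on.
S would need U and T (G4), but U never turns on.
Reached: P — 1 of the 4.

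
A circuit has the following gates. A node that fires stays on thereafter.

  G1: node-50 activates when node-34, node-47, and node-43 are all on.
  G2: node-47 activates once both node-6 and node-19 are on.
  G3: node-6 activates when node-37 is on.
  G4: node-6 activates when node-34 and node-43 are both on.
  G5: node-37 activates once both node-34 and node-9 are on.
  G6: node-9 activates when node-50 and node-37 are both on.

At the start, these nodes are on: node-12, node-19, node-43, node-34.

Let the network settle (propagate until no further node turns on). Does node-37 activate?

node-37 would need node-34 and node-9 (G5), but node-9 never turns on.

No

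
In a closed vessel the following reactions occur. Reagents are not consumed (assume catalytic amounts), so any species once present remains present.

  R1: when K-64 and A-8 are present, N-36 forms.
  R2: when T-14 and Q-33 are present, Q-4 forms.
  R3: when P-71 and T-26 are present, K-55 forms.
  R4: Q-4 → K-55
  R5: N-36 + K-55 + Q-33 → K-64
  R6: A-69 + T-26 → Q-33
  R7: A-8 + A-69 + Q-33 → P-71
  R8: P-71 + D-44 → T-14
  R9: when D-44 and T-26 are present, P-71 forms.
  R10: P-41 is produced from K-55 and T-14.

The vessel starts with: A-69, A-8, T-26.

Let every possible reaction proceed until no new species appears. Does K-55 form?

Yes

A-69 and T-26 present → Q-33 forms (R6).
A-8, A-69, and Q-33 present → P-71 forms (R7).
P-71 and T-26 present → K-55 forms (R3).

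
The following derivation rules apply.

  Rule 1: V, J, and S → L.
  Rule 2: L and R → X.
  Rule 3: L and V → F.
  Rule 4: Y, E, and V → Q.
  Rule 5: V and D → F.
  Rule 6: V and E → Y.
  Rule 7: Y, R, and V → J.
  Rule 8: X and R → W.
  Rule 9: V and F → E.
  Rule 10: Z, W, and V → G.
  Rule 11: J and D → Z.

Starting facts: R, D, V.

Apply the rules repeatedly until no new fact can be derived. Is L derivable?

No

L would need V, J, and S (Rule 1), but S is never established.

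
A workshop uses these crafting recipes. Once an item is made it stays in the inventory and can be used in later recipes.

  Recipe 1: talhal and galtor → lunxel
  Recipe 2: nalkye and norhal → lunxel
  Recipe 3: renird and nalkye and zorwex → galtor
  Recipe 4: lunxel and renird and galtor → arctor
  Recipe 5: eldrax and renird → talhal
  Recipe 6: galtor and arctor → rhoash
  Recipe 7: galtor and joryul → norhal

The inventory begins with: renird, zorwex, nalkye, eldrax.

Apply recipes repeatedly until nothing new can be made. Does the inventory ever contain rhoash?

Using Recipe 5, eldrax and renird make talhal.
Using Recipe 3, renird, nalkye, and zorwex make galtor.
Using Recipe 1, talhal and galtor make lunxel.
Using Recipe 4, lunxel, renird, and galtor make arctor.
Using Recipe 6, galtor and arctor make rhoash.

Yes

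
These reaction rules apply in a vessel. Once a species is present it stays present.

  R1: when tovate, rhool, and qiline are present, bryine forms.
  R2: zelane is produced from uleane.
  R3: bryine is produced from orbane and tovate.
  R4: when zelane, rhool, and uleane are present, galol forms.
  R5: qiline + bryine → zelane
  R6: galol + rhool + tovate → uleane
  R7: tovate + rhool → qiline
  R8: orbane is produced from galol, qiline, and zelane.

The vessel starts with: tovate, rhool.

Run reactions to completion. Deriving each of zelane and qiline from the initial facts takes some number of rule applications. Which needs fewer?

qiline

qiline: tovate and rhool present → qiline forms (R7). [1 rule application]
zelane: tovate and rhool present → qiline forms (R7). tovate, rhool, and qiline present → bryine forms (R1). qiline and bryine present → zelane forms (R5). [3 rule applications]
qiline needs fewer.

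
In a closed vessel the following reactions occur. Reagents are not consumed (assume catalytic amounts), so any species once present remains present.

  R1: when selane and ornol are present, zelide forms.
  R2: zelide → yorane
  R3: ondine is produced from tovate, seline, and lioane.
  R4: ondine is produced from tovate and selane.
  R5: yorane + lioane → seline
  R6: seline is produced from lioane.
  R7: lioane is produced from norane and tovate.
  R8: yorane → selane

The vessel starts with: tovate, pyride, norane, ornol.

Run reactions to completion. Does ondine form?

norane and tovate present → lioane forms (R7).
lioane present → seline forms (R6).
tovate, seline, and lioane present → ondine forms (R3).

Yes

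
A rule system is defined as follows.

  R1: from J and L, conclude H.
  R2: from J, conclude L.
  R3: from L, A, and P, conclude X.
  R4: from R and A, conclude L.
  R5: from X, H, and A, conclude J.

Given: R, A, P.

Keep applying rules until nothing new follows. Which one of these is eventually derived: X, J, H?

X

R and A hold, so L follows (R4).
From L, A, and P, R3 gives X.
J would need X, H, and A (R5), but H is never established. H would need J and L (R1), but J is never established.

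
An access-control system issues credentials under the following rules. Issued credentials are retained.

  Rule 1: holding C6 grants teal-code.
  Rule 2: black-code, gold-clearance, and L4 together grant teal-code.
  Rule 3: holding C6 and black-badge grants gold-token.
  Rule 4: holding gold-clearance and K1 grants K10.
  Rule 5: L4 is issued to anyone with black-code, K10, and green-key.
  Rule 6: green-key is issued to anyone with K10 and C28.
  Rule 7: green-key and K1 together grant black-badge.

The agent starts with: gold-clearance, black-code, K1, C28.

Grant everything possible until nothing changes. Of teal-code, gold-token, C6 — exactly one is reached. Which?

Holding gold-clearance and K1 grants K10 (Rule 4).
Holding K10 and C28 grants green-key (Rule 6).
Holding black-code, K10, and green-key grants L4 (Rule 5).
Holding black-code, gold-clearance, and L4 grants teal-code (Rule 2).
No rule produces C6, and it is not given. gold-token would need C6 and black-badge (Rule 3), but C6 is never granted.

teal-code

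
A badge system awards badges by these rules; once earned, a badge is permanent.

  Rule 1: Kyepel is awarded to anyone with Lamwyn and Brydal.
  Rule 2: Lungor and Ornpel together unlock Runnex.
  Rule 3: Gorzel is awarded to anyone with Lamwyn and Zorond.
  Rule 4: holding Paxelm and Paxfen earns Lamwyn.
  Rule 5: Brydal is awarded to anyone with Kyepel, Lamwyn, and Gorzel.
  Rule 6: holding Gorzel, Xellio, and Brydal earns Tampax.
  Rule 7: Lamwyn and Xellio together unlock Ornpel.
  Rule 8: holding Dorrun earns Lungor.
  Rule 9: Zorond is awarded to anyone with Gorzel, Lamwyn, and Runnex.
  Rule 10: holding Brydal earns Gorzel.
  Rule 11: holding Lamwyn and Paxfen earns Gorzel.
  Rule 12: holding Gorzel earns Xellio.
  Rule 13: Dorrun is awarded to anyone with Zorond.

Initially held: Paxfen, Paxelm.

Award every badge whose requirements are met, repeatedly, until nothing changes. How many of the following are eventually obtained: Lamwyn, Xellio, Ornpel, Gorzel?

With Paxelm and Paxfen, Lamwyn is earned (Rule 4).
With Lamwyn and Paxfen, Gorzel is earned (Rule 11).
With Gorzel, Xellio is earned (Rule 12).
With Lamwyn and Xellio, Ornpel is earned (Rule 7).
Lamwyn: reached.
Xellio: reached.
Ornpel: reached.
Gorzel: reached.
All 4 are reached.

4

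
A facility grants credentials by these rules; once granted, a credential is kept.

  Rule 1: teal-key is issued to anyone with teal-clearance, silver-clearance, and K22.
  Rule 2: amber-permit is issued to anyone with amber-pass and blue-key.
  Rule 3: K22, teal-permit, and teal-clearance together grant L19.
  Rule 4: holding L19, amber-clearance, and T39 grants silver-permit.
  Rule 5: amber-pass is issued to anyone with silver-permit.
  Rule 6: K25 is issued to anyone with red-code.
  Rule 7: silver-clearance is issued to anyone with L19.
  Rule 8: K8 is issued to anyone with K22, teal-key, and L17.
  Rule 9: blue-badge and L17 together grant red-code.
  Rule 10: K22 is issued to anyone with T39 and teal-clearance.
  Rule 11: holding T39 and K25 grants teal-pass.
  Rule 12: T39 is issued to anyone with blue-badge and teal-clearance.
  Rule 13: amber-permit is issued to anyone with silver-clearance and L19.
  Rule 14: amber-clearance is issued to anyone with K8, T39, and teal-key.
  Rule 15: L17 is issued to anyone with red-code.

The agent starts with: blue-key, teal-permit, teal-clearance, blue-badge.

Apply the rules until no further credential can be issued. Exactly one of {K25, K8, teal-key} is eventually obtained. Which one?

teal-key

Holding blue-badge and teal-clearance grants T39 (Rule 12).
Holding T39 and teal-clearance grants K22 (Rule 10).
Holding K22, teal-permit, and teal-clearance grants L19 (Rule 3).
Holding L19 grants silver-clearance (Rule 7).
Holding teal-clearance, silver-clearance, and K22 grants teal-key (Rule 1).
K8 would need K22, teal-key, and L17 (Rule 8), but L17 is never granted. K25 would need red-code (Rule 6), but red-code is never granted.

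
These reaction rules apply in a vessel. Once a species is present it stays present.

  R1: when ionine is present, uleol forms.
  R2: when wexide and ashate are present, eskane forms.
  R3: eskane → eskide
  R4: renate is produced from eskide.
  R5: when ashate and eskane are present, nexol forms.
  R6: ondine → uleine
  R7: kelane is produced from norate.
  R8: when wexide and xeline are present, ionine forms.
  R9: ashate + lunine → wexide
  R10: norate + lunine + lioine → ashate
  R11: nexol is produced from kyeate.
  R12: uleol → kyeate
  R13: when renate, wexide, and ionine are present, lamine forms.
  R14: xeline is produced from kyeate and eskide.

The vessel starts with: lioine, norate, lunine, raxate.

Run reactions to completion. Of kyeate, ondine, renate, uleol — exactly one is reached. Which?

renate

norate, lunine, and lioine present → ashate forms (R10).
ashate and lunine present → wexide forms (R9).
wexide and ashate present → eskane forms (R2).
eskane present → eskide forms (R3).
eskide present → renate forms (R4).
kyeate would need uleol (R12), but uleol never forms. No rule produces ondine, and it is not given. uleol would need ionine (R1), but ionine never forms.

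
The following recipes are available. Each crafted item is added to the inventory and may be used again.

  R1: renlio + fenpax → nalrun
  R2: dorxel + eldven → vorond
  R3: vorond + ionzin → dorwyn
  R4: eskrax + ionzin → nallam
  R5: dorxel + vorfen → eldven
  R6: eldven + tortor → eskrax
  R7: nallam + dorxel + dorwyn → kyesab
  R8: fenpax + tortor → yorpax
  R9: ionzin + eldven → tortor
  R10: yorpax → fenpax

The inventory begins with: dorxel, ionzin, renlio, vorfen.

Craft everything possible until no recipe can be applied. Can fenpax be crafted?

No

fenpax would need yorpax (R10), but yorpax is never obtained.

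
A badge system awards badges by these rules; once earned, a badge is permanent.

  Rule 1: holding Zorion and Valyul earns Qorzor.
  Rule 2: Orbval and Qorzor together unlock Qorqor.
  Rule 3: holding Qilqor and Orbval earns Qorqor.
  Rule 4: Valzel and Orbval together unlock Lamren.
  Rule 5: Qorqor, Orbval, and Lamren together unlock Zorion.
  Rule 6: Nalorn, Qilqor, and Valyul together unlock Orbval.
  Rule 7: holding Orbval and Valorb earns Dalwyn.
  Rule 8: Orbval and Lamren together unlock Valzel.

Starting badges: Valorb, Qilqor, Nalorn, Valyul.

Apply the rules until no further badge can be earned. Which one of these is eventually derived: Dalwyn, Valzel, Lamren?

With Nalorn, Qilqor, and Valyul, Orbval is earned (Rule 6).
With Orbval and Valorb, Dalwyn is earned (Rule 7).
Valzel would need Orbval and Lamren (Rule 8), but Lamren is never earned. Lamren would need Valzel and Orbval (Rule 4), but Valzel is never earned.

Dalwyn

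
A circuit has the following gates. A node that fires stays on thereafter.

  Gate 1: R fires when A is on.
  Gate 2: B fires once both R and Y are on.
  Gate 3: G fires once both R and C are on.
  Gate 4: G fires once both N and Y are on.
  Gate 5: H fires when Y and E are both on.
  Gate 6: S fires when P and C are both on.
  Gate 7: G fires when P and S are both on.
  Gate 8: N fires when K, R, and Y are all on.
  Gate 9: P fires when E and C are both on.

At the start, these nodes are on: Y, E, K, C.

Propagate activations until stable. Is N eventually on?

N would need K, R, and Y (Gate 8), but R never turns on.

No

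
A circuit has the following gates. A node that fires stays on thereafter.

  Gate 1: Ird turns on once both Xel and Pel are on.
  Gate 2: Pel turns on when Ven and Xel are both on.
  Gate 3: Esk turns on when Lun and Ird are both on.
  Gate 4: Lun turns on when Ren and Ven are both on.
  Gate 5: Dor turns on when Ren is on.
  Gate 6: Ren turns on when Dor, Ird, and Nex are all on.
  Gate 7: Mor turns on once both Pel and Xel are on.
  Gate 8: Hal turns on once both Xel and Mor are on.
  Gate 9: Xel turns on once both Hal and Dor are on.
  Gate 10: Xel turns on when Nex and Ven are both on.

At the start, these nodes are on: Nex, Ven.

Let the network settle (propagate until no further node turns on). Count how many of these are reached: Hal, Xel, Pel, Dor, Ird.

Nex and Ven are on, so Xel turns on (Gate 10).
Ven and Xel are on, so Pel turns on (Gate 2).
Gate 7: Pel and Xel on → Mor on.
Gate 1: Xel and Pel on → Ird on.
Gate 8: Xel and Mor on → Hal on.
Hal: reached.
Xel: reached.
Pel: reached.
Dor would need Ren (Gate 5), but Ren never turns on.
Ird: reached.
Reached: Hal, Xel, Pel, and Ird — 4 of the 5.

4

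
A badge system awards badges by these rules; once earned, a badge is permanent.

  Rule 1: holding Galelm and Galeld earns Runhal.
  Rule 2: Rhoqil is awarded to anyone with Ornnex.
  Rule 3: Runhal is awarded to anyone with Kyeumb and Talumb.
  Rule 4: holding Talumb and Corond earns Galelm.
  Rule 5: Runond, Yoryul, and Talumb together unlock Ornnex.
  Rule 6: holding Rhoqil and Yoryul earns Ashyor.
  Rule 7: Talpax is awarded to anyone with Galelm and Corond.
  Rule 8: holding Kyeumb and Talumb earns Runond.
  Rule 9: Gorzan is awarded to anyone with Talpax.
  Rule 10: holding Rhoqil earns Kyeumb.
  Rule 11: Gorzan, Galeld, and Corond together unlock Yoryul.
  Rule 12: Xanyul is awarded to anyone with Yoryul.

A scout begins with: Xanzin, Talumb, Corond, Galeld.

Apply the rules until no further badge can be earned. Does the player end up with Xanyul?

With Talumb and Corond, Galelm is earned (Rule 4).
With Galelm and Corond, Talpax is earned (Rule 7).
With Talpax, Gorzan is earned (Rule 9).
With Gorzan, Galeld, and Corond, Yoryul is earned (Rule 11).
With Yoryul, Xanyul is earned (Rule 12).

Yes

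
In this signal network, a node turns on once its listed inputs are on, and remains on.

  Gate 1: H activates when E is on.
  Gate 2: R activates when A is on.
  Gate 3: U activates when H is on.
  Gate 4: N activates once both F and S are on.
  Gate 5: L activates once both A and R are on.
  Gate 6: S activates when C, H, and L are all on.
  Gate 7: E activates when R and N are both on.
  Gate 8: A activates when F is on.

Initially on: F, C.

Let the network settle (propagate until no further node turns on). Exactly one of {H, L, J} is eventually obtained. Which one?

L

Gate 8: F on → A on.
Gate 2: A on → R on.
Gate 5: A and R on → L on.
H would need E (Gate 1), but E never turns on. No rule produces J, and it is not given.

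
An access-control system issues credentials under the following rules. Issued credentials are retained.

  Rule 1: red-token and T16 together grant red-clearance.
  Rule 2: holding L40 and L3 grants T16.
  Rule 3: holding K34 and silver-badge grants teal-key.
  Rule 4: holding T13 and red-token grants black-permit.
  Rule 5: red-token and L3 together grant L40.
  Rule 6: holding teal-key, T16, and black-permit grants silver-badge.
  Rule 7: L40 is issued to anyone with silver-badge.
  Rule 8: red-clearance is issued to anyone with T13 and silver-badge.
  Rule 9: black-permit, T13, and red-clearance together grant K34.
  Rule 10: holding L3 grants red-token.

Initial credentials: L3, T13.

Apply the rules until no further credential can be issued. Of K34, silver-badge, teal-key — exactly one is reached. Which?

Holding L3 grants red-token (Rule 10).
Holding red-token and L3 grants L40 (Rule 5).
Holding T13 and red-token grants black-permit (Rule 4).
Holding L40 and L3 grants T16 (Rule 2).
Holding red-token and T16 grants red-clearance (Rule 1).
Holding black-permit, T13, and red-clearance grants K34 (Rule 9).
teal-key would need K34 and silver-badge (Rule 3), but silver-badge is never granted. silver-badge would need teal-key, T16, and black-permit (Rule 6), but teal-key is never granted.

K34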